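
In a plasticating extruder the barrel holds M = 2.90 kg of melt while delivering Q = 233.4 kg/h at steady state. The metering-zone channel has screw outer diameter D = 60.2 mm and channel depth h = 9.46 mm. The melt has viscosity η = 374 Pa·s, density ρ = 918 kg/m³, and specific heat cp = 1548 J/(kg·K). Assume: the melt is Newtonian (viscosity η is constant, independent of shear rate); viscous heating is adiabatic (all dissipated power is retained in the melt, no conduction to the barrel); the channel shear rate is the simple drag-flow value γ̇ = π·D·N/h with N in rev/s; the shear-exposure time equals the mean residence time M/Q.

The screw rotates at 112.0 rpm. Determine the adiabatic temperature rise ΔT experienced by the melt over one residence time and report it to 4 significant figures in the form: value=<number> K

value=16.39 K

Throughput in SI: Q_s = 233.4 kg/h ÷ 3600 s/h = 0.0648333 kg/s
Mean residence time: t_res = M/Q_s = 2.90 kg / 0.0648333 kg/s = 44.7301 s
Convert to SI: D = 0.0602 m, h = 0.00946 m, N = 112.0/60 = 1.86667 rev/s
Shear rate: γ̇ = πDN/h = π·0.0602·1.86667/0.00946 = 37.3183 s⁻¹
Adiabatic rise: ΔT = η γ̇² t_res / (ρ cp) = 374·(37.3183)²·44.7301 / (918·1548) = 16.3946 K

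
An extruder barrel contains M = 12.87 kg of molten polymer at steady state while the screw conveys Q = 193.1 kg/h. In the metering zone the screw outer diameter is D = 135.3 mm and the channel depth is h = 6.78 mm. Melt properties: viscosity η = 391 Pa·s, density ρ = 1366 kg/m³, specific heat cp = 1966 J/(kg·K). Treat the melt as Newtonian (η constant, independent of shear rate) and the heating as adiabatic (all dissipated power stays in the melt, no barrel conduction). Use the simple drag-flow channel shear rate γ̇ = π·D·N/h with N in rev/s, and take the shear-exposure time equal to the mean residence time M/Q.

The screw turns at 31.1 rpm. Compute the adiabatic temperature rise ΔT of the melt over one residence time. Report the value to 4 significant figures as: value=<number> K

Convert throughput: Q = 193.1 kg/h = 193.1/3600 = 0.0536389 kg/s
t_res = M / Q_s = 12.87 / 0.0536389 = 239.938 s
Geometry in metres: D = 135.3 mm → 0.1353 m, h = 6.78 mm → 0.00678 m; screw speed N = 31.1 rpm = 0.518333 rev/s
γ̇ = π·D·N / h = π · 0.1353 · 0.518333 / 0.00678 = 32.4958 s⁻¹
ΔT = η·γ̇²·t_res / (ρ·cp) = 391 · (32.4958)² · 239.938 / (1366 · 1966) = 36.8889 K

value=36.89 K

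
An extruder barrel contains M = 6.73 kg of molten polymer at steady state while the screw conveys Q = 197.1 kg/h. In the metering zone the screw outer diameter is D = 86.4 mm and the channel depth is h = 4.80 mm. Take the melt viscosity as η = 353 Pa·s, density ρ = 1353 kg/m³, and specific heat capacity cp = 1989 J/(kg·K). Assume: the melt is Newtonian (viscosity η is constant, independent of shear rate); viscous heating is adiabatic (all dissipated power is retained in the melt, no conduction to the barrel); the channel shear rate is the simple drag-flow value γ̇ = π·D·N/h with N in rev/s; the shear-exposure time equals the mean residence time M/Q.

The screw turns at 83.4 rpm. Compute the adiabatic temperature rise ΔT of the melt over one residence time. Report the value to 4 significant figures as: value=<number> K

value=99.62 K

Throughput in SI: Q_s = 197.1 kg/h ÷ 3600 s/h = 0.05475 kg/s
t_res = M / Q_s = 6.73 ÷ 0.05475 = 122.922 s
D = 86.4 mm = 0.0864 m;  h = 4.80 mm = 0.0048 m;  N = 83.4 rpm / 60 = 1.39 rev/s
γ̇ = π D N / h = (π)(0.0864)(1.39) / 0.0048 = 78.6026 s⁻¹
ΔT = η·γ̇²·t_res/(ρ·cp) = [353 × 78.6026² × 122.922] / [1353 × 1989] = 99.6202 K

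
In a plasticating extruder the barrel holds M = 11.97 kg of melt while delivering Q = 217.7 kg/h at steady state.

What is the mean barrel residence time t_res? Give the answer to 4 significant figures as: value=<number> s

Throughput in SI: Q_s = 217.7 kg/h ÷ 3600 s/h = 0.0604722 kg/s
t_res = M / Q_s = 11.97 ÷ 0.0604722 = 197.942 s

value=197.9 s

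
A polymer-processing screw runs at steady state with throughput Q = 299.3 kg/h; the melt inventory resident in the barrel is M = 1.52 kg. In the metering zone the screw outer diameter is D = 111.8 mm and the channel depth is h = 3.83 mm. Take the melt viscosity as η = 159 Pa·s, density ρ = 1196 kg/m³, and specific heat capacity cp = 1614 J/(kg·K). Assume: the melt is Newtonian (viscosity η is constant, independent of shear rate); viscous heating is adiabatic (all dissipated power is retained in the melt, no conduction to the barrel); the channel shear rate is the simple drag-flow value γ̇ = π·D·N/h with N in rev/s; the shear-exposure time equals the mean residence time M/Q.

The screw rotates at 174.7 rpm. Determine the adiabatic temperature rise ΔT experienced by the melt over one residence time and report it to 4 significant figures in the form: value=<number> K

value=107.4 K

Convert throughput: Q = 299.3 kg/h = 299.3/3600 = 0.0831389 kg/s
t_res = M / Q_s = 1.52 / 0.0831389 = 18.2827 s
Geometry in metres: D = 111.8 mm → 0.1118 m, h = 3.83 mm → 0.00383 m; screw speed N = 174.7 rpm = 2.91167 rev/s
γ̇ = π D N / h = (π)(0.1118)(2.91167) / 0.00383 = 267.014 s⁻¹
ΔT = η·γ̇²·t_res / (ρ·cp) = 159 · (267.014)² · 18.2827 / (1196 · 1614) = 107.367 K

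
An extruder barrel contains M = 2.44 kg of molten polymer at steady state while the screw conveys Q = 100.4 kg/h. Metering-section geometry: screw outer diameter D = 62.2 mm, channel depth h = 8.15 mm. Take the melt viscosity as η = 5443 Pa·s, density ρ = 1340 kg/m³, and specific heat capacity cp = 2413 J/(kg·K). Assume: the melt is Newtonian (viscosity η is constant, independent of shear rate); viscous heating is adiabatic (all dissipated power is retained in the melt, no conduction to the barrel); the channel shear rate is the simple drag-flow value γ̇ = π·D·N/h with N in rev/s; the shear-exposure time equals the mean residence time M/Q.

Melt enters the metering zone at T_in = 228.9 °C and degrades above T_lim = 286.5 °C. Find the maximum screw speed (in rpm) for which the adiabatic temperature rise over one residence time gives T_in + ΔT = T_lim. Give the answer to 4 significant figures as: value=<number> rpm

value=49.49 rpm

Throughput in SI: Q_s = 100.4 kg/h ÷ 3600 s/h = 0.0278889 kg/s
Mean residence time: t_res = M/Q_s = 2.44 kg / 0.0278889 kg/s = 87.49 s
Convert to metres: D = 0.0622 m, h = 0.00815 m
ΔT_a = T_lim − T_in = 286.5 °C − 228.9 °C = 57.6 K
γ̇_max² = ΔT_a·ρ·cp / (η·t_res) = [57.6 × 1340 × 2413] / [5443 × 87.49] = 391.1 s⁻²
γ̇_max = √391.1 = 19.7762 s⁻¹
N_max = γ̇_max·h / (π·D) = 19.7762 · 0.00815 / (π · 0.0622) = 0.824824 rev/s = 49.4894 rpm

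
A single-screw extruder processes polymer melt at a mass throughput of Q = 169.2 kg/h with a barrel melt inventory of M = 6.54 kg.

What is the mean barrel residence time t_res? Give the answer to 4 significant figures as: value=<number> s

value=139.1 s

Q_s = Q / 3600 = 169.2 / 3600 = 0.047 kg/s
t_res = M / Q_s = 6.54 / 0.047 = 139.149 s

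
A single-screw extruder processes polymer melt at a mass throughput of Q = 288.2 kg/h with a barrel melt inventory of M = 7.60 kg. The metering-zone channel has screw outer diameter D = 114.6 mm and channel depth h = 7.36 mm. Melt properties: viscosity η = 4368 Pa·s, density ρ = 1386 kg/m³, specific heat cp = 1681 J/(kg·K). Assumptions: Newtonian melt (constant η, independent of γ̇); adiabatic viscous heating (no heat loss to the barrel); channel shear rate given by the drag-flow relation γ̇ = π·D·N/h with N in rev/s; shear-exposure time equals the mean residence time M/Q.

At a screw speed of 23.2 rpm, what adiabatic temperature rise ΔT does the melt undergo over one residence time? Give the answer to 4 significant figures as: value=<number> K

Throughput in SI: Q_s = 288.2 kg/h ÷ 3600 s/h = 0.0800556 kg/s
t_res = M / Q_s = 7.60 / 0.0800556 = 94.9341 s
Geometry in metres: D = 114.6 mm → 0.1146 m, h = 7.36 mm → 0.00736 m; screw speed N = 23.2 rpm = 0.386667 rev/s
γ̇ = π·D·N / h = π · 0.1146 · 0.386667 / 0.00736 = 18.9144 s⁻¹
Adiabatic rise: ΔT = η γ̇² t_res / (ρ cp) = 4368·(18.9144)²·94.9341 / (1386·1681) = 63.6738 K

value=63.67 K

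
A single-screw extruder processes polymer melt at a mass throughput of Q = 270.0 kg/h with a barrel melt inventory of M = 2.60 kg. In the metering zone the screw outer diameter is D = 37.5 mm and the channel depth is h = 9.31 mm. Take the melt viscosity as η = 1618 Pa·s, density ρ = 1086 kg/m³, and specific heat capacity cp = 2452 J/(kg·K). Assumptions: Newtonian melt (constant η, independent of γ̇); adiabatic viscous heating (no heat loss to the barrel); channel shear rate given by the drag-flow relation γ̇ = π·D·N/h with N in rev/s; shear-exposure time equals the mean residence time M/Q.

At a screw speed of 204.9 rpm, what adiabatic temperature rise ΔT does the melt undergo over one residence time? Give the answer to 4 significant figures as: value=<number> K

Q_s = Q / 3600 = 270.0 / 3600 = 0.075 kg/s
t_res = M / Q_s = 2.60 / 0.075 = 34.6667 s
D = 37.5 mm = 0.0375 m;  h = 9.31 mm = 0.00931 m;  N = 204.9 rpm / 60 = 3.415 rev/s
γ̇ = π D N / h = (π)(0.0375)(3.415) / 0.00931 = 43.2138 s⁻¹
ΔT = η·γ̇²·t_res/(ρ·cp) = [1618 × 43.2138² × 34.6667] / [1086 × 2452] = 39.3355 K

value=39.34 K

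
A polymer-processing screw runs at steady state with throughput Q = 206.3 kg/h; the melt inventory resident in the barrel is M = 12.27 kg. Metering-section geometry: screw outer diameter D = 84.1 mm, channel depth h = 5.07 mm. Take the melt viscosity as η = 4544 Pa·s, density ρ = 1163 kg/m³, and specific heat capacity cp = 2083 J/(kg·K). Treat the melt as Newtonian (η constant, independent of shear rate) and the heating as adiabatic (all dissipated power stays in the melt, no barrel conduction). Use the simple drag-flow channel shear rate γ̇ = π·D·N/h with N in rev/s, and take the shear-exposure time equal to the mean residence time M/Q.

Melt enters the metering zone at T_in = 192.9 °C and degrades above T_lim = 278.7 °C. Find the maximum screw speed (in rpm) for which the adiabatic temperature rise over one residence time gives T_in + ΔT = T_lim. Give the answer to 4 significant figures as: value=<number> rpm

value=16.83 rpm

Q_s = Q / 3600 = 206.3 / 3600 = 0.0573056 kg/s
t_res = M / Q_s = 12.27 / 0.0573056 = 214.115 s
Convert to metres: D = 0.0841 m, h = 0.00507 m
Allowable rise: ΔT_a = T_lim − T_in = 278.7 − 192.9 = 85.8 K
γ̇_max² = ΔT_a·ρ·cp/(η·t_res) = 85.8·1163·2083/(4544·214.115) = 213.634 s⁻²
γ̇_max = √213.634 = 14.6162 s⁻¹
Solve γ̇ = πDN/h for N: N_max = γ̇_max·h/(π·D) = 14.6162 × 0.00507 / (π × 0.0841) = 0.280477 rev/s = 16.8286 rpm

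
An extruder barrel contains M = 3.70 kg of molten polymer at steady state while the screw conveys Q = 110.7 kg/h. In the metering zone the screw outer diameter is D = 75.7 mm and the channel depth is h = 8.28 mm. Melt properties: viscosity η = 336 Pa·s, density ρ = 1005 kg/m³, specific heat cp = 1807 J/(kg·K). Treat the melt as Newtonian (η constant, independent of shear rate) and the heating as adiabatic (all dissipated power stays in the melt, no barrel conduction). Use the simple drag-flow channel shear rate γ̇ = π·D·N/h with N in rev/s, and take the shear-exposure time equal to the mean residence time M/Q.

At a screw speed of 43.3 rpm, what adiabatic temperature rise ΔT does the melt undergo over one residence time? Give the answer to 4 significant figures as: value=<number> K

Throughput in SI: Q_s = 110.7 kg/h ÷ 3600 s/h = 0.03075 kg/s
Mean residence time: t_res = M/Q_s = 3.70 kg / 0.03075 kg/s = 120.325 s
Geometry in metres: D = 75.7 mm → 0.0757 m, h = 8.28 mm → 0.00828 m; screw speed N = 43.3 rpm = 0.721667 rev/s
Shear rate: γ̇ = πDN/h = π·0.0757·0.721667/0.00828 = 20.7277 s⁻¹
ΔT = η·γ̇²·t_res / (ρ·cp) = 336 · (20.7277)² · 120.325 / (1005 · 1807) = 9.5648 K

value=9.565 K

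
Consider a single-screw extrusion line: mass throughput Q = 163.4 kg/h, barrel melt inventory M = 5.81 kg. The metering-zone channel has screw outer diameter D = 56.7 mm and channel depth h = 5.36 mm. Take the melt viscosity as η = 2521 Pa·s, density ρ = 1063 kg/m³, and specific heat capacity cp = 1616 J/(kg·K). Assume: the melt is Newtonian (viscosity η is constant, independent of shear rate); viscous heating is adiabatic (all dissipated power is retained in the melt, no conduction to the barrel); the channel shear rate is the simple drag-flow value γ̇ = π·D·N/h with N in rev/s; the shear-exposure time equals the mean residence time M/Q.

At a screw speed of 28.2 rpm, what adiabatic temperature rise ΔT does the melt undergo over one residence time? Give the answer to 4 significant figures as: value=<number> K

value=45.83 K

Convert throughput: Q = 163.4 kg/h = 163.4/3600 = 0.0453889 kg/s
t_res = M / Q_s = 5.81 / 0.0453889 = 128.005 s
D = 56.7 mm = 0.0567 m;  h = 5.36 mm = 0.00536 m;  N = 28.2 rpm / 60 = 0.47 rev/s
γ̇ = π·D·N / h = π · 0.0567 · 0.47 / 0.00536 = 15.6195 s⁻¹
Adiabatic rise: ΔT = η γ̇² t_res / (ρ cp) = 2521·(15.6195)²·128.005 / (1063·1616) = 45.8307 K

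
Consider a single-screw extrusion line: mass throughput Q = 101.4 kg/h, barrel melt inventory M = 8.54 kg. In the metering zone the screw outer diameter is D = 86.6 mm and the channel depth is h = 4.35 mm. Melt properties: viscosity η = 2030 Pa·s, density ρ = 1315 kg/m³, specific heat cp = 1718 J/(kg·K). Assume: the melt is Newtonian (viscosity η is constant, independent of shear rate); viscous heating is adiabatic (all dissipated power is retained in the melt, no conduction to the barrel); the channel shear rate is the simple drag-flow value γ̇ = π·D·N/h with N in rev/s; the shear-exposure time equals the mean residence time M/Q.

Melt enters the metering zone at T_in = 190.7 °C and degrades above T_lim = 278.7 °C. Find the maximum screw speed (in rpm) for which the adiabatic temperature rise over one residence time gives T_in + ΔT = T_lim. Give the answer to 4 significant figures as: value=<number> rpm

value=17.24 rpm

Throughput in SI: Q_s = 101.4 kg/h ÷ 3600 s/h = 0.0281667 kg/s
Mean residence time: t_res = M/Q_s = 8.54 kg / 0.0281667 kg/s = 303.195 s
Geometry in SI: D = 86.6 mm → 0.0866 m, h = 4.35 mm → 0.00435 m
ΔT_a = T_lim − T_in = 278.7 − 190.7 = 88 K
Invert ΔT = ηγ̇²t_res/(ρcp) for γ̇: γ̇_max² = ΔT_a ρ cp / (η t_res) = 88·1315·1718 / (2030·303.195) = 323.008 s⁻²
Take the square root: γ̇_max = √(323.008) = 17.9724 s⁻¹
N_max = γ̇_max h / (πD) = 17.9724·0.00435/(π·0.0866) = 0.287361 rev/s → ×60 = 17.2417 rpm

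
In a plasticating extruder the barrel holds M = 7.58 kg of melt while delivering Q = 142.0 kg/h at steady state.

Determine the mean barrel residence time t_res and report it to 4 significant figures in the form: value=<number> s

value=192.2 s

Q_s = Q / 3600 = 142.0 / 3600 = 0.0394444 kg/s
Mean residence time: t_res = M/Q_s = 7.58 kg / 0.0394444 kg/s = 192.169 s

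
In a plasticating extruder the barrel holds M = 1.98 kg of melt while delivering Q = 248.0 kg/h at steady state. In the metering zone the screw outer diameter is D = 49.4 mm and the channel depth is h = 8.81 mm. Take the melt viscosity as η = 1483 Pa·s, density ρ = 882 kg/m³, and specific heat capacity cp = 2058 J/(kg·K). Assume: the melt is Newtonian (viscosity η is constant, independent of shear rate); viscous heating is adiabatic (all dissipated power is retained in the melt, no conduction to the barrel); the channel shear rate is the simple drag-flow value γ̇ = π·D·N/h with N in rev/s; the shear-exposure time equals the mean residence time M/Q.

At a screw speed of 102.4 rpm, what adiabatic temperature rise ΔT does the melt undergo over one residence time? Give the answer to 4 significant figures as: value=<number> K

value=21.22 K

Convert throughput: Q = 248.0 kg/h = 248.0/3600 = 0.0688889 kg/s
Mean residence time: t_res = M/Q_s = 1.98 kg / 0.0688889 kg/s = 28.7419 s
Convert to SI: D = 0.0494 m, h = 0.00881 m, N = 102.4/60 = 1.70667 rev/s
Shear rate: γ̇ = πDN/h = π·0.0494·1.70667/0.00881 = 30.0642 s⁻¹
Adiabatic rise: ΔT = η γ̇² t_res / (ρ cp) = 1483·(30.0642)²·28.7419 / (882·2058) = 21.2247 K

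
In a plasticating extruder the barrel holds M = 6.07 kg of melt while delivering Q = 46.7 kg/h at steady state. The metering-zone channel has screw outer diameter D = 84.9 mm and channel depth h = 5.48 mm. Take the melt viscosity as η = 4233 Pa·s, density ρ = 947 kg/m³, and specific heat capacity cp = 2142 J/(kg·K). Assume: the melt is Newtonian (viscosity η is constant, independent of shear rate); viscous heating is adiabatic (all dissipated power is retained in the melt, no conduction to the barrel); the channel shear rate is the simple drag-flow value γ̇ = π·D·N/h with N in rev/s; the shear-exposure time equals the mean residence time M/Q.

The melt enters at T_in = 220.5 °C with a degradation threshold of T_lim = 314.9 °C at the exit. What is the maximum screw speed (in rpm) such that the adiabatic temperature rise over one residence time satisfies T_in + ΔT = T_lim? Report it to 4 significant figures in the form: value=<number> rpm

Q_s = Q / 3600 = 46.7 / 3600 = 0.0129722 kg/s
t_res = M / Q_s = 6.07 / 0.0129722 = 467.923 s
Convert to metres: D = 0.0849 m, h = 0.00548 m
Allowable rise: ΔT_a = T_lim − T_in = 314.9 − 220.5 = 94.4 K
Invert ΔT = ηγ̇²t_res/(ρcp) for γ̇: γ̇_max² = ΔT_a ρ cp / (η t_res) = 94.4·947·2142 / (4233·467.923) = 96.676 s⁻²
γ̇_max = √96.676 = 9.8324 s⁻¹
N_max = γ̇_max·h / (π·D) = 9.8324 · 0.00548 / (π · 0.0849) = 0.202014 rev/s = 12.1209 rpm

value=12.12 rpm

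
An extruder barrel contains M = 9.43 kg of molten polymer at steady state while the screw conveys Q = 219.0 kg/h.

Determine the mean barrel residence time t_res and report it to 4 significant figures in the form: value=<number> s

value=155.0 s

Q_s = Q / 3600 = 219.0 / 3600 = 0.0608333 kg/s
t_res = M / Q_s = 9.43 ÷ 0.0608333 = 155.014 s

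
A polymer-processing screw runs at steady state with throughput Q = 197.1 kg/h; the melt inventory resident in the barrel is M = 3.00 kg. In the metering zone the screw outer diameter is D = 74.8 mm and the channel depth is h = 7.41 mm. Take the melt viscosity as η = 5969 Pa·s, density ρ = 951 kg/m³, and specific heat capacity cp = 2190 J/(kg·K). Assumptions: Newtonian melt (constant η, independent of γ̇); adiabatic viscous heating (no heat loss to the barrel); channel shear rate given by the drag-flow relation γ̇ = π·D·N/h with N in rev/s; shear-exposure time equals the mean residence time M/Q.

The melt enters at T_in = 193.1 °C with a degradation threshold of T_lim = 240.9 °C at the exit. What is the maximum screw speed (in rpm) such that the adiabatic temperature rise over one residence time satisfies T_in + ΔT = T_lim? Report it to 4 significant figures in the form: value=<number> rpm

Convert throughput: Q = 197.1 kg/h = 197.1/3600 = 0.05475 kg/s
t_res = M / Q_s = 3.00 / 0.05475 = 54.7945 s
Convert to metres: D = 0.0748 m, h = 0.00741 m
Allowable rise: ΔT_a = T_lim − T_in = 240.9 − 193.1 = 47.8 K
Invert ΔT = ηγ̇²t_res/(ρcp) for γ̇: γ̇_max² = ΔT_a ρ cp / (η t_res) = 47.8·951·2190 / (5969·54.7945) = 304.378 s⁻²
γ̇_max = √304.378 = 17.4464 s⁻¹
N_max = γ̇_max·h / (π·D) = 17.4464 · 0.00741 / (π · 0.0748) = 0.550141 rev/s = 33.0084 rpm

value=33.01 rpm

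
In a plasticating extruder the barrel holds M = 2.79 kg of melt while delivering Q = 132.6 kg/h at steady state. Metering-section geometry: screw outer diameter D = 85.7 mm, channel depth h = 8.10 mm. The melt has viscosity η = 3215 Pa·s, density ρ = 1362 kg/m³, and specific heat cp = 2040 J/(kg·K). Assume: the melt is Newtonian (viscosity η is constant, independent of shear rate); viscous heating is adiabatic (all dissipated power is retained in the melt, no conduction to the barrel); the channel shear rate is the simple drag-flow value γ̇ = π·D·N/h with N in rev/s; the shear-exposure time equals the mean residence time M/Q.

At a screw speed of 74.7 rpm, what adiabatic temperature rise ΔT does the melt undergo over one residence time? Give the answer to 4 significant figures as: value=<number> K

value=150.1 K

Convert throughput: Q = 132.6 kg/h = 132.6/3600 = 0.0368333 kg/s
t_res = M / Q_s = 2.79 / 0.0368333 = 75.7466 s
Convert to SI: D = 0.0857 m, h = 0.0081 m, N = 74.7/60 = 1.245 rev/s
γ̇ = π·D·N / h = π · 0.0857 · 1.245 / 0.0081 = 41.3823 s⁻¹
ΔT = η·γ̇²·t_res / (ρ·cp) = 3215 · (41.3823)² · 75.7466 / (1362 · 2040) = 150.095 K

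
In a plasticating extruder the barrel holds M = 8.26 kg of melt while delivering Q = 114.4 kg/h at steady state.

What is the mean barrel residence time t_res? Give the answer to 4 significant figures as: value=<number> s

value=259.9 s

Q_s = Q / 3600 = 114.4 / 3600 = 0.0317778 kg/s
t_res = M / Q_s = 8.26 ÷ 0.0317778 = 259.93 s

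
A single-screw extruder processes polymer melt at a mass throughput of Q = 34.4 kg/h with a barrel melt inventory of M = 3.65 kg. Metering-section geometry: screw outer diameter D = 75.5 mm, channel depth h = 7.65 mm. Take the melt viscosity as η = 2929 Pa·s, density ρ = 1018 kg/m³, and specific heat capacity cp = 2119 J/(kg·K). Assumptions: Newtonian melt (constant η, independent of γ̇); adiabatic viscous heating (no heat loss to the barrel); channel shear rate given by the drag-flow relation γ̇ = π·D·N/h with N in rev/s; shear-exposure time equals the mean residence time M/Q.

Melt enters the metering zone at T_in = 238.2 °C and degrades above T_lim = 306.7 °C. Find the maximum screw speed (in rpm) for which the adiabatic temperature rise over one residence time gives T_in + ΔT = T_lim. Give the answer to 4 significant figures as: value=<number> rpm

Throughput in SI: Q_s = 34.4 kg/h ÷ 3600 s/h = 0.00955556 kg/s
t_res = M / Q_s = 3.65 ÷ 0.00955556 = 381.977 s
Convert to metres: D = 0.0755 m, h = 0.00765 m
ΔT_a = T_lim − T_in = 306.7 °C − 238.2 °C = 68.5 K
γ̇_max² = ΔT_a·ρ·cp/(η·t_res) = 68.5·1018·2119/(2929·381.977) = 132.073 s⁻²
γ̇_max = sqrt(132.073) = 11.4923 s⁻¹
Solve γ̇ = πDN/h for N: N_max = γ̇_max·h/(π·D) = 11.4923 × 0.00765 / (π × 0.0755) = 0.370656 rev/s = 22.2394 rpm

value=22.24 rpm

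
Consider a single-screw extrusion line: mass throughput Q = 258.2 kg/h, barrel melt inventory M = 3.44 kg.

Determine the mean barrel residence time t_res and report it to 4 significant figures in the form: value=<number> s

value=47.96 s

Throughput in SI: Q_s = 258.2 kg/h ÷ 3600 s/h = 0.0717222 kg/s
t_res = M / Q_s = 3.44 ÷ 0.0717222 = 47.9628 s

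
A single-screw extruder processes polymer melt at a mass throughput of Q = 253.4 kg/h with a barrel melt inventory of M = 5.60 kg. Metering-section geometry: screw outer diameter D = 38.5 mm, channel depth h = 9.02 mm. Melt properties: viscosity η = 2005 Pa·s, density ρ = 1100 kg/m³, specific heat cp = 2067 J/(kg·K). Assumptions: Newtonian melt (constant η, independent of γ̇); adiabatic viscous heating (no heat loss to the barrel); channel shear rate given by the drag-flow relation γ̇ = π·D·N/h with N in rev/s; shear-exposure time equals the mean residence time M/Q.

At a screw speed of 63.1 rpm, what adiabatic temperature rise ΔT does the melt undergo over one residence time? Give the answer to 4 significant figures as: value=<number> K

value=13.95 K

Q_s = Q / 3600 = 253.4 / 3600 = 0.0703889 kg/s
Mean residence time: t_res = M/Q_s = 5.60 kg / 0.0703889 kg/s = 79.558 s
Convert to SI: D = 0.0385 m, h = 0.00902 m, N = 63.1/60 = 1.05167 rev/s
Shear rate: γ̇ = πDN/h = π·0.0385·1.05167/0.00902 = 14.102 s⁻¹
Adiabatic rise: ΔT = η γ̇² t_res / (ρ cp) = 2005·(14.102)²·79.558 / (1100·2067) = 13.9518 K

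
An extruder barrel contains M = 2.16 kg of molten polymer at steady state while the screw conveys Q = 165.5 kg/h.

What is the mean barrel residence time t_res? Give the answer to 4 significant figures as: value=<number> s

value=46.98 s

Convert throughput: Q = 165.5 kg/h = 165.5/3600 = 0.0459722 kg/s
t_res = M / Q_s = 2.16 / 0.0459722 = 46.9849 s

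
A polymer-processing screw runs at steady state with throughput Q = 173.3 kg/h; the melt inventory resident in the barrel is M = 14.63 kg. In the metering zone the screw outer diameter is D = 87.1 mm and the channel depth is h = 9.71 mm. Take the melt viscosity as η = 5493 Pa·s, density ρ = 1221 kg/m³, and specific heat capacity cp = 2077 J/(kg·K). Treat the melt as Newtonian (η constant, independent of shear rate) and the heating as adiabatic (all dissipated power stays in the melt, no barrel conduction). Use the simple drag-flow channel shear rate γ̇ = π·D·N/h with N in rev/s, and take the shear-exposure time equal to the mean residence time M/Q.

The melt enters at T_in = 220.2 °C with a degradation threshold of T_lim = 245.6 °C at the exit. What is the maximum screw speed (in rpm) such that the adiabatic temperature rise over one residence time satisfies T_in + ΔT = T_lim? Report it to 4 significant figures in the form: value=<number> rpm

Convert throughput: Q = 173.3 kg/h = 173.3/3600 = 0.0481389 kg/s
t_res = M / Q_s = 14.63 ÷ 0.0481389 = 303.912 s
Convert to metres: D = 0.0871 m, h = 0.00971 m
Allowable rise: ΔT_a = T_lim − T_in = 245.6 − 220.2 = 25.4 K
γ̇_max² = ΔT_a·ρ·cp / (η·t_res) = [25.4 × 1221 × 2077] / [5493 × 303.912] = 38.5858 s⁻²
Take the square root: γ̇_max = √(38.5858) = 6.21175 s⁻¹
N_max = γ̇_max·h / (π·D) = 6.21175 · 0.00971 / (π · 0.0871) = 0.220427 rev/s = 13.2256 rpm

value=13.23 rpm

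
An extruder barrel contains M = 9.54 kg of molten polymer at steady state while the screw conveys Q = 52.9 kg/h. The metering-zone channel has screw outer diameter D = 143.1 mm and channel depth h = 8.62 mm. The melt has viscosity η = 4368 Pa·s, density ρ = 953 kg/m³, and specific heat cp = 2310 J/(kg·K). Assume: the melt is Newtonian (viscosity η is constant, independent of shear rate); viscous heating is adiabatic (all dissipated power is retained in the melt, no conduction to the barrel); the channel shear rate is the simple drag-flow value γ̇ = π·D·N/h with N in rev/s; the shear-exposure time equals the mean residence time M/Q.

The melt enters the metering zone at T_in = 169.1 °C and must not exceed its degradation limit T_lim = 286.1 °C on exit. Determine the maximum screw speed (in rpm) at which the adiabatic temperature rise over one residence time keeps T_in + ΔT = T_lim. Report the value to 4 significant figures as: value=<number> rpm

value=10.96 rpm

Convert throughput: Q = 52.9 kg/h = 52.9/3600 = 0.0146944 kg/s
Mean residence time: t_res = M/Q_s = 9.54 kg / 0.0146944 kg/s = 649.225 s
Geometry in SI: D = 143.1 mm → 0.1431 m, h = 8.62 mm → 0.00862 m
ΔT_a = T_lim − T_in = 286.1 °C − 169.1 °C = 117 K
γ̇_max² = ΔT_a·ρ·cp / (η·t_res) = [117 × 953 × 2310] / [4368 × 649.225] = 90.8266 s⁻²
γ̇_max = √90.8266 = 9.5303 s⁻¹
N_max = γ̇_max·h / (π·D) = 9.5303 · 0.00862 / (π · 0.1431) = 0.182736 rev/s = 10.9642 rpm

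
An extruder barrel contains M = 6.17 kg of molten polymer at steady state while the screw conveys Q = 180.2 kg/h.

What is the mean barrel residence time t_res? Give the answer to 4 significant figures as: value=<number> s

value=123.3 s

Throughput in SI: Q_s = 180.2 kg/h ÷ 3600 s/h = 0.0500556 kg/s
t_res = M / Q_s = 6.17 ÷ 0.0500556 = 123.263 s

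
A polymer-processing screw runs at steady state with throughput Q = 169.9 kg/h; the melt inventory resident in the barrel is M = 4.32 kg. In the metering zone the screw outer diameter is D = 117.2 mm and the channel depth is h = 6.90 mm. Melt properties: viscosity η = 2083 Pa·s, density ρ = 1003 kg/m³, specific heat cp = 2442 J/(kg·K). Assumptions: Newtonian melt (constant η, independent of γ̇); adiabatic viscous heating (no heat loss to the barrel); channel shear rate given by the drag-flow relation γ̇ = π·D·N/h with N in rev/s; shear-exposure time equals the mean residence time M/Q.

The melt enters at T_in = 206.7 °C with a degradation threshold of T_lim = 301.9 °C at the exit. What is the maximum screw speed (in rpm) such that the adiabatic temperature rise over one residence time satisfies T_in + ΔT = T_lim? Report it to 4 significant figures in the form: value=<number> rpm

Throughput in SI: Q_s = 169.9 kg/h ÷ 3600 s/h = 0.0471944 kg/s
t_res = M / Q_s = 4.32 ÷ 0.0471944 = 91.5362 s
Convert to metres: D = 0.1172 m, h = 0.0069 m
Allowable rise: ΔT_a = T_lim − T_in = 301.9 − 206.7 = 95.2 K
γ̇_max² = ΔT_a·ρ·cp / (η·t_res) = [95.2 × 1003 × 2442] / [2083 × 91.5362] = 1222.93 s⁻²
γ̇_max = √1222.93 = 34.9704 s⁻¹
N_max = γ̇_max·h / (π·D) = 34.9704 · 0.0069 / (π · 0.1172) = 0.655348 rev/s = 39.3209 rpm

value=39.32 rpm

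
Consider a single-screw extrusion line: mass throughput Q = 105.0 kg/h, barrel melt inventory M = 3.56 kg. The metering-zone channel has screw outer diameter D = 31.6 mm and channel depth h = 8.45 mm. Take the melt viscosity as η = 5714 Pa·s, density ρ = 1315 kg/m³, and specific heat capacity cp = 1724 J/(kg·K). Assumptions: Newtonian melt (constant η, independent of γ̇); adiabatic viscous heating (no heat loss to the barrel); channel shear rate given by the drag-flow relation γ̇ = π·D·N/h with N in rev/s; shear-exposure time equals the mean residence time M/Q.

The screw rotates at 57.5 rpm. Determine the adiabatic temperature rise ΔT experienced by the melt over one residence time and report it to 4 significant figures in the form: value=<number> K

Convert throughput: Q = 105.0 kg/h = 105.0/3600 = 0.0291667 kg/s
Mean residence time: t_res = M/Q_s = 3.56 kg / 0.0291667 kg/s = 122.057 s
D = 31.6 mm = 0.0316 m;  h = 8.45 mm = 0.00845 m;  N = 57.5 rpm / 60 = 0.958333 rev/s
γ̇ = π·D·N / h = π · 0.0316 · 0.958333 / 0.00845 = 11.2589 s⁻¹
Adiabatic rise: ΔT = η γ̇² t_res / (ρ cp) = 5714·(11.2589)²·122.057 / (1315·1724) = 38.9973 K

value=39.00 K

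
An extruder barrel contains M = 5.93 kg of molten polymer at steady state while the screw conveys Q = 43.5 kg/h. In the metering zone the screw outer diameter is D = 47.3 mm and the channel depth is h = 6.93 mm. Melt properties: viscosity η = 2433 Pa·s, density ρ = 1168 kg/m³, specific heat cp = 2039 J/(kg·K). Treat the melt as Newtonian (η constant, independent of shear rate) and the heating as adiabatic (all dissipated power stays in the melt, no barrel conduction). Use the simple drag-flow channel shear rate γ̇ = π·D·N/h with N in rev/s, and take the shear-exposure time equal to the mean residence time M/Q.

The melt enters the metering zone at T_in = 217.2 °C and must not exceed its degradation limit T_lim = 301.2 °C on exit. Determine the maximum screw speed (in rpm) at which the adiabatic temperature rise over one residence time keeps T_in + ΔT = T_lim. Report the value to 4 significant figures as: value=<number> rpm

value=36.22 rpm

Throughput in SI: Q_s = 43.5 kg/h ÷ 3600 s/h = 0.0120833 kg/s
Mean residence time: t_res = M/Q_s = 5.93 kg / 0.0120833 kg/s = 490.759 s
Convert to metres: D = 0.0473 m, h = 0.00693 m
ΔT_a = T_lim − T_in = 301.2 °C − 217.2 °C = 84 K
Invert ΔT = ηγ̇²t_res/(ρcp) for γ̇: γ̇_max² = ΔT_a ρ cp / (η t_res) = 84·1168·2039 / (2433·490.759) = 167.544 s⁻²
Take the square root: γ̇_max = √(167.544) = 12.9439 s⁻¹
Solve γ̇ = πDN/h for N: N_max = γ̇_max·h/(π·D) = 12.9439 × 0.00693 / (π × 0.0473) = 0.603652 rev/s = 36.2191 rpm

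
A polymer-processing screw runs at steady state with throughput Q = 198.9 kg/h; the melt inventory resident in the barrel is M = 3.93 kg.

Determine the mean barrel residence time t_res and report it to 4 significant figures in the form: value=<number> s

value=71.13 s

Throughput in SI: Q_s = 198.9 kg/h ÷ 3600 s/h = 0.05525 kg/s
t_res = M / Q_s = 3.93 / 0.05525 = 71.1312 s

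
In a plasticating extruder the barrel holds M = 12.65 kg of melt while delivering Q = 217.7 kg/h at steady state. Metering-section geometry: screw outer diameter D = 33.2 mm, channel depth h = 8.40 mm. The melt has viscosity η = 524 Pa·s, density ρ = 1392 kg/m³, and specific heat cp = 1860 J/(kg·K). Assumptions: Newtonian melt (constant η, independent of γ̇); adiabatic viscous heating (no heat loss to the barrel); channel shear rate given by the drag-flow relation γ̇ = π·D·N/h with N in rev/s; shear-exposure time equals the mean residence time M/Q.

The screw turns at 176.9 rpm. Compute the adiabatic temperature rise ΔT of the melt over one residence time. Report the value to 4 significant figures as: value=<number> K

value=56.74 K

Convert throughput: Q = 217.7 kg/h = 217.7/3600 = 0.0604722 kg/s
Mean residence time: t_res = M/Q_s = 12.65 kg / 0.0604722 kg/s = 209.187 s
Geometry in metres: D = 33.2 mm → 0.0332 m, h = 8.40 mm → 0.0084 m; screw speed N = 176.9 rpm = 2.94833 rev/s
γ̇ = π D N / h = (π)(0.0332)(2.94833) / 0.0084 = 36.6088 s⁻¹
Adiabatic rise: ΔT = η γ̇² t_res / (ρ cp) = 524·(36.6088)²·209.187 / (1392·1860) = 56.7393 K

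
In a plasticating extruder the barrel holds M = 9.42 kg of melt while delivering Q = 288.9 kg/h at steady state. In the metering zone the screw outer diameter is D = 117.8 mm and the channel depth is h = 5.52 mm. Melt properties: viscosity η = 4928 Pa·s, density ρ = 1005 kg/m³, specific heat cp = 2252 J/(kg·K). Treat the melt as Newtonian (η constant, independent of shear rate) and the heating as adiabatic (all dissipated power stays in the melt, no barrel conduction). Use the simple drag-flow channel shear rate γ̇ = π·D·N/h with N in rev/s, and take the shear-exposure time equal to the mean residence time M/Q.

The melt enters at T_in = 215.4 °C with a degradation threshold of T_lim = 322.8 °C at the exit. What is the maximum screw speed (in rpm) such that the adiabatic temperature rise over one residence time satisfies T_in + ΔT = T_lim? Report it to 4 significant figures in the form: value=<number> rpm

value=18.35 rpm

Convert throughput: Q = 288.9 kg/h = 288.9/3600 = 0.08025 kg/s
t_res = M / Q_s = 9.42 ÷ 0.08025 = 117.383 s
Geometry in SI: D = 117.8 mm → 0.1178 m, h = 5.52 mm → 0.00552 m
Allowable rise: ΔT_a = T_lim − T_in = 322.8 − 215.4 = 107.4 K
Invert ΔT = ηγ̇²t_res/(ρcp) for γ̇: γ̇_max² = ΔT_a ρ cp / (η t_res) = 107.4·1005·2252 / (4928·117.383) = 420.206 s⁻²
γ̇_max = √420.206 = 20.4989 s⁻¹
N_max = γ̇_max h / (πD) = 20.4989·0.00552/(π·0.1178) = 0.305756 rev/s → ×60 = 18.3454 rpm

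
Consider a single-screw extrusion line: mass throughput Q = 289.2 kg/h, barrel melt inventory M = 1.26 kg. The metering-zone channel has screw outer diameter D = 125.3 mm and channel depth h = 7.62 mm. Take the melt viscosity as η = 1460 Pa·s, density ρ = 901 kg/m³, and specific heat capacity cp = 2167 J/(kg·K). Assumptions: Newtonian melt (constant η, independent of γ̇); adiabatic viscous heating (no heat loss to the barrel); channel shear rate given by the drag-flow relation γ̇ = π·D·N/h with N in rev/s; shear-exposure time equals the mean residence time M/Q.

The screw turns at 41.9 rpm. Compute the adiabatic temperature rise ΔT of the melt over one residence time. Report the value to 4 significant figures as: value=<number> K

value=15.26 K

Q_s = Q / 3600 = 289.2 / 3600 = 0.0803333 kg/s
t_res = M / Q_s = 1.26 ÷ 0.0803333 = 15.6846 s
Convert to SI: D = 0.1253 m, h = 0.00762 m, N = 41.9/60 = 0.698333 rev/s
γ̇ = π·D·N / h = π · 0.1253 · 0.698333 / 0.00762 = 36.0752 s⁻¹
ΔT = η·γ̇²·t_res/(ρ·cp) = [1460 × 36.0752² × 15.6846] / [901 × 2167] = 15.2638 K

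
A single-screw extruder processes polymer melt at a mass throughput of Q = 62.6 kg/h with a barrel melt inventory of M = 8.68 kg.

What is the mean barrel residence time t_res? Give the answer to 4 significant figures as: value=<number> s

Convert throughput: Q = 62.6 kg/h = 62.6/3600 = 0.0173889 kg/s
t_res = M / Q_s = 8.68 / 0.0173889 = 499.169 s

value=499.2 s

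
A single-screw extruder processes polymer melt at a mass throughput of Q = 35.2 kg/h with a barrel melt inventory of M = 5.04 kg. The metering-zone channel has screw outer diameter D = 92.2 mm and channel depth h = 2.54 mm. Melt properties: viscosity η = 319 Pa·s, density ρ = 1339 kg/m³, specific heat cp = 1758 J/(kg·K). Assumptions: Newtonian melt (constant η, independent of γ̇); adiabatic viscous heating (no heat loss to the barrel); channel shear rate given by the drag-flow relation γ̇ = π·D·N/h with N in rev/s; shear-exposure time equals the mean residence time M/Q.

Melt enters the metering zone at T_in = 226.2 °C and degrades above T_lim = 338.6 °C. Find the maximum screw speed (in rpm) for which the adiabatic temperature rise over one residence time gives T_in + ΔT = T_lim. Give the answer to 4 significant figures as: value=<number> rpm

value=21.11 rpm

Q_s = Q / 3600 = 35.2 / 3600 = 0.00977778 kg/s
t_res = M / Q_s = 5.04 ÷ 0.00977778 = 515.455 s
Geometry in SI: D = 92.2 mm → 0.0922 m, h = 2.54 mm → 0.00254 m
Allowable rise: ΔT_a = T_lim − T_in = 338.6 − 226.2 = 112.4 K
γ̇_max² = ΔT_a·ρ·cp/(η·t_res) = 112.4·1339·1758/(319·515.455) = 1609.11 s⁻²
Take the square root: γ̇_max = √(1609.11) = 40.1137 s⁻¹
N_max = γ̇_max·h / (π·D) = 40.1137 · 0.00254 / (π · 0.0922) = 0.351759 rev/s = 21.1055 rpm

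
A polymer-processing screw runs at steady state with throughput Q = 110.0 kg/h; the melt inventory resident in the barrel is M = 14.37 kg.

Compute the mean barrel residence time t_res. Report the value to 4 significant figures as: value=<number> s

value=470.3 s

Convert throughput: Q = 110.0 kg/h = 110.0/3600 = 0.0305556 kg/s
Mean residence time: t_res = M/Q_s = 14.37 kg / 0.0305556 kg/s = 470.291 s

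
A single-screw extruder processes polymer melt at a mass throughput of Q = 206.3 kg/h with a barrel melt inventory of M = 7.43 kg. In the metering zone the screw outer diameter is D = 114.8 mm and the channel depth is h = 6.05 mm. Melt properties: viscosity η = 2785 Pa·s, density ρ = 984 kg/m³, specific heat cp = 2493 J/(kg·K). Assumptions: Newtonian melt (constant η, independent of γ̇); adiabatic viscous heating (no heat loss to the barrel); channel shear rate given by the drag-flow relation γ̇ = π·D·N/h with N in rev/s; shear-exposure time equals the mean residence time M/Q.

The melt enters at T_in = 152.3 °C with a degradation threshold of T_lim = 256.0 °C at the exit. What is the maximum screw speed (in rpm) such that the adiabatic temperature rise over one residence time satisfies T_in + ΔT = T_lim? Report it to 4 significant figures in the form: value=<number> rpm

value=26.71 rpm

Throughput in SI: Q_s = 206.3 kg/h ÷ 3600 s/h = 0.0573056 kg/s
Mean residence time: t_res = M/Q_s = 7.43 kg / 0.0573056 kg/s = 129.656 s
D = 114.8 mm = 0.1148 m;  h = 6.05 mm = 0.00605 m
ΔT_a = T_lim − T_in = 256.0 − 152.3 = 103.7 K
Invert ΔT = ηγ̇²t_res/(ρcp) for γ̇: γ̇_max² = ΔT_a ρ cp / (η t_res) = 103.7·984·2493 / (2785·129.656) = 704.497 s⁻²
Take the square root: γ̇_max = √(704.497) = 26.5424 s⁻¹
N_max = γ̇_max·h / (π·D) = 26.5424 · 0.00605 / (π · 0.1148) = 0.445249 rev/s = 26.7149 rpm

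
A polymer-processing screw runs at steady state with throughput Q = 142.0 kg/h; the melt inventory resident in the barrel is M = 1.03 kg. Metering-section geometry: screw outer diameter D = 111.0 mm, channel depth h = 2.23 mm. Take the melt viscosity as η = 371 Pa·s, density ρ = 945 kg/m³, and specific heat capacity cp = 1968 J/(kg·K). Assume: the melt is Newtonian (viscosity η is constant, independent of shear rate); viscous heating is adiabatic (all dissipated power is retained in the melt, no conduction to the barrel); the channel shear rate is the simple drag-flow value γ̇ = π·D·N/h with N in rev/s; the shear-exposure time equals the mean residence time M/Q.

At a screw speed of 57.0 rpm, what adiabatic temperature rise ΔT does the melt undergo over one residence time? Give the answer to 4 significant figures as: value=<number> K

Q_s = Q / 3600 = 142.0 / 3600 = 0.0394444 kg/s
t_res = M / Q_s = 1.03 / 0.0394444 = 26.1127 s
Geometry in metres: D = 111.0 mm → 0.111 m, h = 2.23 mm → 0.00223 m; screw speed N = 57.0 rpm = 0.95 rev/s
γ̇ = π·D·N / h = π · 0.111 · 0.95 / 0.00223 = 148.556 s⁻¹
Adiabatic rise: ΔT = η γ̇² t_res / (ρ cp) = 371·(148.556)²·26.1127 / (945·1968) = 114.961 K

value=115.0 K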